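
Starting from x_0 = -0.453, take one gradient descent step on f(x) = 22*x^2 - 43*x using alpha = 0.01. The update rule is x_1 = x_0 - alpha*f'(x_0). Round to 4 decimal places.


We compute the gradient at x_0 and apply the update.
f'(x) = 44*x - 43
f'(-0.453) = 44*-0.453 - 43 = -62.932
x_1 = -0.453 - 0.01*-62.932 = 0.1763


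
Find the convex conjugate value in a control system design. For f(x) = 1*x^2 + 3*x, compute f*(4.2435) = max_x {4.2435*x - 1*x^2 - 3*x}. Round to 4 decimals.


f*(y) = sup_x {y*x - a*x^2 - b*x} = sup_x {(y-b)*x - a*x^2}
FOC: (y - b) - 2a*x = 0 => x* = (y - b)/(2a)
x* = (4.2435 - 3)/(2*1) = 0.6218
f*(4.2435) = (y-b)^2/(4a) = (4.2435 - 3)^2/(4*1)
= 1.5463/4 = 0.3866


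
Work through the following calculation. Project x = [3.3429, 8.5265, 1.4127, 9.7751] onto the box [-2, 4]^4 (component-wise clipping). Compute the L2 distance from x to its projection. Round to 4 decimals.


Project each component onto [-2, 4].
clip(3.3429) = 3.3429, clip(8.5265) = 4.0, clip(1.4127) = 1.4127, clip(9.7751) = 4.0
Projection = [3.3429, 4.0, 1.4127, 4.0]
Squared diffs: [0.0, 20.4892, 0.0, 33.3518]
Distance = sqrt(53.841) = 7.3376


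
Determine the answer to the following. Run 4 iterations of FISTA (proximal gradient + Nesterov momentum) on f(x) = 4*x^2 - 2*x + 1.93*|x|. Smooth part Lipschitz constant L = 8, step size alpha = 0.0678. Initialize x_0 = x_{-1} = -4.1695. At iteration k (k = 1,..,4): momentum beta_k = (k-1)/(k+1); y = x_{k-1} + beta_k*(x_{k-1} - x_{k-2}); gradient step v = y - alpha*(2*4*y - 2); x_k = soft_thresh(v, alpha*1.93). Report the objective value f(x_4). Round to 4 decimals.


FISTA on f(x) = 4*x^2 - 2*x + 1.93*|x|
L = 8, alpha = 0.0678
Iteration 1: beta = 0.0, y = -4.1695 + 0.0*(-4.1695 + 4.1695) = -4.1695
  grad(y) = -35.356, v = y - alpha*grad = -1.7724
  prox(v) = soft_thresh(-1.7724, 0.1309) = -1.6415
Iteration 2: beta = 0.3333, y = -1.6415 + 0.3333*(-1.6415 + 4.1695) = -0.7988
  grad(y) = -8.3908, v = y - alpha*grad = -0.23
  prox(v) = soft_thresh(-0.23, 0.1309) = -0.0991
Iteration 3: beta = 0.5, y = -0.0991 + 0.5*(-0.0991 + 1.6415) = 0.6721
  grad(y) = 3.3769, v = y - alpha*grad = 0.4432
  prox(v) = soft_thresh(0.4432, 0.1309) = 0.3123
Iteration 4: beta = 0.6, y = 0.3123 + 0.6*(0.3123 + 0.0991) = 0.5591
  grad(y) = 2.4731, v = y - alpha*grad = 0.3915
  prox(v) = soft_thresh(0.3915, 0.1309) = 0.2606
f(x_4) = 4*0.2606^2 - 2*0.2606 + 1.93*|0.2606| = 0.2534


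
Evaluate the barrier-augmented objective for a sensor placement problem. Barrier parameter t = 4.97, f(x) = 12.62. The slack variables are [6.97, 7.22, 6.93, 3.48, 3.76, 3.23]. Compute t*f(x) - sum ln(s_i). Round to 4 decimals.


Step 1: Compute log-barrier.
ln values: [1.9416, 1.9769, 1.9359, 1.247, 1.3244, 1.1725]
phi = -(1.9416 + 1.9769 + 1.9359 + 1.247 + 1.3244 + 1.1725) = -9.5983
Step 2: Compute augmented objective.
t*f(x) = 4.97*12.62 = 62.7214
Total = 62.7214 - 9.5983 = 53.1231


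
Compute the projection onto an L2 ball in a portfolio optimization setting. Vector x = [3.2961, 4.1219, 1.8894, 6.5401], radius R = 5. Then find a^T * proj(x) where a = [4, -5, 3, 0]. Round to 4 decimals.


Step 1: Compute ||x|| (intermediates to 6 decimals).
||x|| = sqrt(3.2961^2 + 4.1219^2 + 1.8894^2 + 6.5401^2) = 8.613772
Step 2: Project.
Since ||x|| > R, scale = R/||x|| = 5/8.613772 = 0.580466, proj(x) = scale * x
proj(x) = [1.913274, 2.392623, 1.096732, 3.796306]
Step 3: Dot product.
a^T * proj(x) = 4*1.913274 - 5*2.392623 + 3*1.096732 + 0*3.796306 = -1.0198


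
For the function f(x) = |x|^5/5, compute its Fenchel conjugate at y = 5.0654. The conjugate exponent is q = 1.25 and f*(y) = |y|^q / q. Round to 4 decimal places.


The conjugate exponent q satisfies 1/p + 1/q = 1.
p = 5, so q = 5/(5 - 1) = 1.25
|y|^q = 5.0654^1.25 = 7.5992
f*(5.0654) = 7.5992 / 1.25 = 6.0794


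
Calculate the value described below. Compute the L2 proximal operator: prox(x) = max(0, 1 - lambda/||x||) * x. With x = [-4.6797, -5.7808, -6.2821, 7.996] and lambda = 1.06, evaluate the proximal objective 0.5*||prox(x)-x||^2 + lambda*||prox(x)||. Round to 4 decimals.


Step 1: Compute ||x||.
||x|| = 12.5983
Step 2: Compute scaling factor.
scale = max(0, 1 - 1.06/12.5983) = 0.9159
Step 3: prox(x) = [-4.286, -5.2944, -5.7535, 7.3232]
||prox(x)|| = 11.5383
Step 4: Proximal objective.
0.5*||prox-x||^2 = 0.5618
lambda*||prox|| = 12.2306
Total = 12.7924


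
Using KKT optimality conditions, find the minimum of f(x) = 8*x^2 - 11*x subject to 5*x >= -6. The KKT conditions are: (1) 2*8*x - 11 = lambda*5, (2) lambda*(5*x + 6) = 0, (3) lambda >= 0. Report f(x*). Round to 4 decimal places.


Step 1: Try lambda = 0 (constraint inactive).
Stationarity: 2*8*x - 11 = 0
x* = 11/(2*8) = 0.6875
Check constraint: 5*0.6875 = 3.4375 >= -6 -- satisfied.
Step 2: Compute optimal value.
f(x*) = 8*0.6875^2 - 11*0.6875 = -3.7813


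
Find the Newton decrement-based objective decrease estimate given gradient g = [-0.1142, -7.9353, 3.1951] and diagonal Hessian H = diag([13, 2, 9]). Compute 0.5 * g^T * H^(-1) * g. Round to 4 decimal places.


Step 1: H is diagonal, so H^(-1) * g = [-0.0088, -3.9677, 0.355].
Step 2: g^T H^(-1) g = sum_i g_i^2 / H_ii
  = (-0.1142)^2/13 + (-7.9353)^2/2 + (3.1951)^2/9
  = 0.001 + 31.4845 + 1.1343 = 32.6198
Step 3: Objective decrease = 0.5 * g^T H^(-1) g = 16.3099


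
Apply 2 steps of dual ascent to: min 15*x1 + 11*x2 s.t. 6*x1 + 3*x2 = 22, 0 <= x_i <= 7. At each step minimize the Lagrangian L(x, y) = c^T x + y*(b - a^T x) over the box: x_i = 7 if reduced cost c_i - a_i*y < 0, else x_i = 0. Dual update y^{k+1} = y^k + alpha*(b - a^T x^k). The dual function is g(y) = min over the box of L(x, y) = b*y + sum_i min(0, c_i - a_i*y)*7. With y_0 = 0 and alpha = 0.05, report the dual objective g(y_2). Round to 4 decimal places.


Dual ascent for LP: min 15*x1 + 11*x2, 6*x1 + 3*x2 = 22, 0 <= x_i <= 7
Step 1: y^k = 0.0, reduced costs: (15.0, 11.0)
  x^k = (0.0, 0.0), subgradient = b - a^T x = 22.0
  y^{k+1} = 0.0 + 0.05*22.0 = 1.1
Step 2: y^k = 1.1, reduced costs: (8.4, 7.7)
  x^k = (0.0, 0.0), subgradient = b - a^T x = 22.0
  y^{k+1} = 1.1 + 0.05*22.0 = 2.2
Dual objective at y_2 = 2.2: reduced costs (1.8, 4.4), box minimizer x = (0.0, 0.0)
g(y_2) = b*y + (c1 - a1*y)*x1 + (c2 - a2*y)*x2 = 22*2.2 + 1.8*0.0 + 4.4*0.0 = 48.4 + 0.0 + 0.0 = 48.4


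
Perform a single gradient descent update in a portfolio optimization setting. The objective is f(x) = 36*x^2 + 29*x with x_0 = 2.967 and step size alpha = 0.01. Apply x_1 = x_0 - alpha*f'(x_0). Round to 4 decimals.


We compute the gradient at x_0 and apply the update.
f'(x) = 72*x + 29
f'(2.967) = 72*2.967 + 29 = 242.624
x_1 = 2.967 - 0.01*242.624 = 0.5408


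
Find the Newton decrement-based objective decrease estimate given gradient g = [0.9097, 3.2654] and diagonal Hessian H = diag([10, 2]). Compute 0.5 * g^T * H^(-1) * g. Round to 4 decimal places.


Step 1: H is diagonal, so H^(-1) * g = [0.091, 1.6327].
Step 2: g^T H^(-1) g = sum_i g_i^2 / H_ii
  = (0.9097)^2/10 + (3.2654)^2/2
  = 0.0828 + 5.3314 = 5.4142
Step 3: Objective decrease = 0.5 * g^T H^(-1) g = 2.7071


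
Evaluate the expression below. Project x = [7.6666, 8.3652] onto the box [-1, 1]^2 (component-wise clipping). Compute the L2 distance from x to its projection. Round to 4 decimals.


Project each component onto [-1, 1].
clip(7.6666) = 1.0, clip(8.3652) = 1.0
Projection = [1.0, 1.0]
Squared diffs: [44.4436, 54.2462]
Distance = sqrt(98.6898) = 9.9343


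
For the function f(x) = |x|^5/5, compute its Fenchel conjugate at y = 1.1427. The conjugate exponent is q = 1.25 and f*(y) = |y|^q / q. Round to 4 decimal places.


The conjugate exponent q satisfies 1/p + 1/q = 1.
p = 5, so q = 5/(5 - 1) = 1.25
|y|^q = 1.1427^1.25 = 1.1814
f*(1.1427) = 1.1814 / 1.25 = 0.9452


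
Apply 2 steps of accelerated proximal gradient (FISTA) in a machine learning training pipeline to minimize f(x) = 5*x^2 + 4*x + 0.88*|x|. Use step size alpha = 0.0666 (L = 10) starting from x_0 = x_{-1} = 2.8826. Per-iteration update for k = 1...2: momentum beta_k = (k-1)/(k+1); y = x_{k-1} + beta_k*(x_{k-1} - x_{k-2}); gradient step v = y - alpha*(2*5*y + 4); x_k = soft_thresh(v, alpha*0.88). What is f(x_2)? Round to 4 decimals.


FISTA on f(x) = 5*x^2 + 4*x + 0.88*|x|
L = 10, alpha = 0.0666
Iteration 1: beta = 0.0, y = 2.8826 + 0.0*(2.8826 - 2.8826) = 2.8826
  grad(y) = 32.826, v = y - alpha*grad = 0.6964
  prox(v) = soft_thresh(0.6964, 0.0586) = 0.6378
Iteration 2: beta = 0.3333, y = 0.6378 + 0.3333*(0.6378 - 2.8826) = -0.1105
  grad(y) = 2.8951, v = y - alpha*grad = -0.3033
  prox(v) = soft_thresh(-0.3033, 0.0586) = -0.2447
f(x_2) = 5*(-0.2447)^2 + 4*(-0.2447) + 0.88*|-0.2447| = -0.4641


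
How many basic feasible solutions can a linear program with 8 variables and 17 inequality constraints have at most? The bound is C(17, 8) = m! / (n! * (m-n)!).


Each vertex corresponds to some choice of n active constraints out of m, so the number of vertices is at most C(m, n) = m! / (n!(m-n)!).
m = 17, n = 8
Numerator: 17 * 16 * 15 * 14 * 13 * 12 * 11 * 10
Denominator: 8! = 40320
C(17, 8) = 24310


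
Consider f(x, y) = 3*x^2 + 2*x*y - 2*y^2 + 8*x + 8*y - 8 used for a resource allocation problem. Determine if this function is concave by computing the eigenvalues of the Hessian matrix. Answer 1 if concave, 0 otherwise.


The Hessian of f(x,y) = 3*x^2 + 2*x*y - 2*y^2 + 8*x + 8*y - 8 is:
H = [[6, 2], [2, -4]]
Trace = 6 - 4 = 2
Determinant = 6*-4 - (2)^2 = -28
Discriminant = (2)^2 - 4*-28 = 116.0
Eigenvalues: lambda_1 = -4.3852, lambda_2 = 6.3852
The function is not concave.

0


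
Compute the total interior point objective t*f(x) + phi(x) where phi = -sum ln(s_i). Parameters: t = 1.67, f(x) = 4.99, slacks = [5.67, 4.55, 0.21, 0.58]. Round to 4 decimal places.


Step 1: Compute log-barrier.
ln values: [1.7352, 1.5151, -1.5606, -0.5447]
phi = -(1.7352 + 1.5151 - 1.5606 - 0.5447) = -1.1449
Step 2: Compute augmented objective.
t*f(x) = 1.67*4.99 = 8.3333
Total = 8.3333 - 1.1449 = 7.1884


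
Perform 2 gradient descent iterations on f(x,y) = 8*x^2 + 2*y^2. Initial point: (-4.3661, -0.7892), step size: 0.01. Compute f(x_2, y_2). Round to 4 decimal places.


Gradient descent on f(x,y) = 8*x^2 + 2*y^2.
Starting point: (-4.3661, -0.7892), alpha = 0.01
Step 1: grad_x = 2*8*-4.3661 = -69.8576, grad_y = 2*2*-0.7892 = -3.1568
  x_1 = -4.3661 - 0.01*-69.8576 = -3.6675
  y_1 = -0.7892 - 0.01*-3.1568 = -0.7576
Step 2: grad_x = 2*8*-3.6675 = -58.6804, grad_y = 2*2*-0.7576 = -3.0305
  x_2 = -3.6675 - 0.01*-58.6804 = -3.0807
  y_2 = -0.7576 - 0.01*-3.0305 = -0.7273
f(-3.0807, -0.7273) = 8*(-3.0807)^2 + 2*(-0.7273)^2 = 76.9847


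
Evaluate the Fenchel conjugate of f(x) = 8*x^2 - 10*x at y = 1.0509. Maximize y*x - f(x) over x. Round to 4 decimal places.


f*(y) = sup_x {y*x - a*x^2 - b*x} = sup_x {(y-b)*x - a*x^2}
FOC: (y - b) - 2a*x = 0 => x* = (y - b)/(2a)
x* = (1.0509 + 10)/(2*8) = 0.6907
f*(1.0509) = (y-b)^2/(4a) = (1.0509 + 10)^2/(4*8)
= 122.1224/32 = 3.8163


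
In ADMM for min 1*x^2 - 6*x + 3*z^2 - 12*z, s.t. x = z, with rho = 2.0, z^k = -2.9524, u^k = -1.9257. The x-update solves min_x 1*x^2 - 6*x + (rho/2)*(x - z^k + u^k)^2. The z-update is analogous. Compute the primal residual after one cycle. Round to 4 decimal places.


ADMM iteration with rho = 2.0, z^k = -2.9524, u^k = -1.9257
Step 1: x-update.
Minimize 1*x^2 - 6*x + (2.0/2)*(x + 2.9524 - 1.9257)^2
FOC: (2*1 + 2.0)*x = 6 + 2.0*(-2.9524 + 1.9257)
x^{k+1} = 0.9867
Step 2: z-update.
Minimize 3*z^2 - 12*z + (2.0/2)*(0.9867 - z - 1.9257)^2
FOC: (2*3 + 2.0)*z = 12 + 2.0*(0.9867 - 1.9257)
z^{k+1} = 1.2652
Step 3: u-update.
u^{k+1} = -1.9257 + 0.9867 - 1.2652 = -2.2043
Step 4: Primal residual = |0.9867 - 1.2652| = 0.2786


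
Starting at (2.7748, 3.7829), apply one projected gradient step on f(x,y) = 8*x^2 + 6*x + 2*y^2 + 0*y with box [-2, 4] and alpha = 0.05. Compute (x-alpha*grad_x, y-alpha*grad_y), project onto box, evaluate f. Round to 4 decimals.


Step 1: Compute gradient at (2.7748, 3.7829).
grad_x = 2*8*2.7748 + 6 = 50.3968
grad_y = 2*2*3.7829 + 0 = 15.1316
Step 2: Gradient step.
x_raw = 2.7748 - 0.05*50.3968 = 0.255
y_raw = 3.7829 - 0.05*15.1316 = 3.0263
Step 3: Project onto [-2, 4].
x_proj = clip(0.255) = 0.255
y_proj = clip(3.0263) = 3.0263
Step 4: Evaluate f.
f(0.255, 3.0263) = 20.367


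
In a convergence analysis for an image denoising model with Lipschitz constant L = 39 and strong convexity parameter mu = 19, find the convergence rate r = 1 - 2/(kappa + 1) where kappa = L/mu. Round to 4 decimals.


Step 1: Compute the condition number.
kappa = L/mu = 39/19 = 2.0526
Step 2: Compute the convergence rate.
r = 1 - 2/(kappa + 1) = 1 - 2*mu/(L + mu) = (L - mu)/(L + mu) = 20/58 = 0.3448


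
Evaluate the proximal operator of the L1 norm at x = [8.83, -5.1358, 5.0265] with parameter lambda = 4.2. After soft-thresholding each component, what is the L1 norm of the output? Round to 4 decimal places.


Soft-thresholding with lambda = 4.2:
prox(8.83) = sign(8.83)*max(|8.83| - 4.2, 0) = 4.63
prox(-5.1358) = sign(-5.1358)*max(|-5.1358| - 4.2, 0) = -0.9358
prox(5.0265) = sign(5.0265)*max(|5.0265| - 4.2, 0) = 0.8265
prox(x) = [4.63, -0.9358, 0.8265]
||prox(x)||_1 = 4.63 + 0.9358 + 0.8265 = 6.3923


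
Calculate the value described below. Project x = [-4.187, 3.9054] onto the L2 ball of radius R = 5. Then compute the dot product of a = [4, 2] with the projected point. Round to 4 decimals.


Step 1: Compute ||x|| (intermediates to 6 decimals).
||x|| = sqrt((-4.187)^2 + 3.9054^2) = 5.725654
Step 2: Project.
Since ||x|| > R, scale = R/||x|| = 5/5.725654 = 0.873263, proj(x) = scale * x
proj(x) = [-3.656352, 3.410441]
Step 3: Dot product.
a^T * proj(x) = 4*(-3.656352) + 2*3.410441 = -7.8045


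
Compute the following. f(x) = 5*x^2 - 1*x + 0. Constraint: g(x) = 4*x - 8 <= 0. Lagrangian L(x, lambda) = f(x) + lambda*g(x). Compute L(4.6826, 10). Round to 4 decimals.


Step 1: Evaluate f(x).
f(4.6826) = 5*4.6826^2 - 1*4.6826 + 0 = 104.9511
Step 2: Evaluate g(x).
g(4.6826) = 4*4.6826 - 8 = 10.7304
Step 3: Compute Lagrangian.
L = 104.9511 + 10*10.7304 = 212.2551


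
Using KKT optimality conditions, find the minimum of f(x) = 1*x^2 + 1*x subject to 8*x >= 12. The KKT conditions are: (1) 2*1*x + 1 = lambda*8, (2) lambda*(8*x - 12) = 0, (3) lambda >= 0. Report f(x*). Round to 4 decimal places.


Step 1: Try lambda = 0 (constraint inactive).
x_unc = -1/(2*1) = -0.5
Check: 8*-0.5 = -4.0 < 12 -- violated!
Step 2: Constraint must be active: 8*x = 12
x* = 12/8 = 1.5
lambda = (2*1*1.5 + 1)/8 = 0.5
Step 3: Compute optimal value.
f(x*) = 1*1.5^2 + 1*1.5 = 3.75


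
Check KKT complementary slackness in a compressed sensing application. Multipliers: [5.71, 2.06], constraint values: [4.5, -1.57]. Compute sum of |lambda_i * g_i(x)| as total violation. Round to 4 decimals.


KKT complementary slackness check:
lambda_1 * g_1 = 5.71 * 4.5 = 25.695
lambda_2 * g_2 = 2.06 * -1.57 = -3.2342
Total violation = 25.695 + 3.2342 = 28.9292


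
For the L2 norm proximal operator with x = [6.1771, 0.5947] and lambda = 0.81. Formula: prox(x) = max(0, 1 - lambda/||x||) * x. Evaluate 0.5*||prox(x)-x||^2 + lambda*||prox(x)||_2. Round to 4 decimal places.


Step 1: Compute ||x||.
||x|| = 6.2057
Step 2: Compute scaling factor.
scale = max(0, 1 - 0.81/6.2057) = 0.8695
Step 3: prox(x) = [5.3708, 0.5171]
||prox(x)|| = 5.3957
Step 4: Proximal objective.
0.5*||prox-x||^2 = 0.3281
lambda*||prox|| = 4.3705
Total = 4.6985


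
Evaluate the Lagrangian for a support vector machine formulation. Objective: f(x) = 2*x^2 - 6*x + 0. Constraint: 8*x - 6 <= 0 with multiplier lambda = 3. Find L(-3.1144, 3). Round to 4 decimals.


Step 1: Evaluate f(x).
f(-3.1144) = 2*(-3.1144)^2 - 6*(-3.1144) + 0 = 38.0854
Step 2: Evaluate g(x).
g(-3.1144) = 8*-3.1144 - 6 = -30.9152
Step 3: Compute Lagrangian.
L = 38.0854 + 3*-30.9152 = -54.6602


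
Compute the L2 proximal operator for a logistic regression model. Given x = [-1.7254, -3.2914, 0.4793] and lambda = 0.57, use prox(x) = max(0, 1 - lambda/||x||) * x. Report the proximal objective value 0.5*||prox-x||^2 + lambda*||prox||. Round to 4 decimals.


Step 1: Compute ||x||.
||x|| = 3.747
Step 2: Compute scaling factor.
scale = max(0, 1 - 0.57/3.747) = 0.8479
Step 3: prox(x) = [-1.4629, -2.7907, 0.4064]
||prox(x)|| = 3.177
Step 4: Proximal objective.
0.5*||prox-x||^2 = 0.1625
lambda*||prox|| = 1.8109
Total = 1.9733


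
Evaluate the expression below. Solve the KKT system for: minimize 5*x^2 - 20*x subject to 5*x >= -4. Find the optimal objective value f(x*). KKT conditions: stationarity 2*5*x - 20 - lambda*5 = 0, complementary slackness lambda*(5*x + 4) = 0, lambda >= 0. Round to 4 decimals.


Step 1: Try lambda = 0 (constraint inactive).
Stationarity: 2*5*x - 20 = 0
x* = 20/(2*5) = 2.0
Check constraint: 5*2.0 = 10.0 >= -4 -- satisfied.
Step 2: Compute optimal value.
f(x*) = 5*2.0^2 - 20*2.0 = -20.0


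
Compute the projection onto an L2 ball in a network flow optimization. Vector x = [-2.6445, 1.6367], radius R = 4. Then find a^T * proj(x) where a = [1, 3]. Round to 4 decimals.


Step 1: Compute ||x|| (intermediates to 6 decimals).
||x|| = sqrt((-2.6445)^2 + 1.6367^2) = 3.110011
Step 2: Project.
Since ||x|| <= R, proj = x (no scaling needed).
proj(x) = [-2.6445, 1.6367]
Step 3: Dot product.
a^T * proj(x) = 1*(-2.6445) + 3*1.6367 = 2.2656


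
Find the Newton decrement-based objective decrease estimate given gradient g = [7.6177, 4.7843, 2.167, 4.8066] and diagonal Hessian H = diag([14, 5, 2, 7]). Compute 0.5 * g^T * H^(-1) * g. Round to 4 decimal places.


Step 1: H is diagonal, so H^(-1) * g = [0.5441, 0.9569, 1.0835, 0.6867].
Step 2: g^T H^(-1) g = sum_i g_i^2 / H_ii
  = (7.6177)^2/14 + (4.7843)^2/5 + (2.167)^2/2 + (4.8066)^2/7
  = 4.145 + 4.5779 + 2.3479 + 3.3005 = 14.3713
Step 3: Objective decrease = 0.5 * g^T H^(-1) g = 7.1856


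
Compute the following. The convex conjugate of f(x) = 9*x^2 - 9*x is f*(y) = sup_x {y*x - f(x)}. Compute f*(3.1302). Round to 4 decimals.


f*(y) = sup_x {y*x - a*x^2 - b*x} = sup_x {(y-b)*x - a*x^2}
FOC: (y - b) - 2a*x = 0 => x* = (y - b)/(2a)
x* = (3.1302 + 9)/(2*9) = 0.6739
f*(3.1302) = (y-b)^2/(4a) = (3.1302 + 9)^2/(4*9)
= 147.1418/36 = 4.0873


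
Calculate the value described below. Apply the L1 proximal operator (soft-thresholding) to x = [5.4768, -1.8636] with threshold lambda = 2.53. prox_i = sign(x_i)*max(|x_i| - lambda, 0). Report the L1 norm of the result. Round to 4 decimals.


Soft-thresholding with lambda = 2.53:
prox(5.4768) = sign(5.4768)*max(|5.4768| - 2.53, 0) = 2.9468
prox(-1.8636) = sign(-1.8636)*max(|-1.8636| - 2.53, 0) = 0.0
prox(x) = [2.9468, 0.0]
||prox(x)||_1 = 2.9468 + 0.0 = 2.9468


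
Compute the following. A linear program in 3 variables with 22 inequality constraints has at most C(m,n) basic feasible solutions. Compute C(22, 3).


Each vertex corresponds to some choice of n active constraints out of m, so the number of vertices is at most C(m, n) = m! / (n!(m-n)!).
m = 22, n = 3
Numerator: 22 * 21 * 20
Denominator: 3! = 6
C(22, 3) = 1540


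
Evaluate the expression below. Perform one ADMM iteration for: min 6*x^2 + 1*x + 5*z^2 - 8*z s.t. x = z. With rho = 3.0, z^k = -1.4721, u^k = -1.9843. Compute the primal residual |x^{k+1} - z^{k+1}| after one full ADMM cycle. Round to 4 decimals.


ADMM iteration with rho = 3.0, z^k = -1.4721, u^k = -1.9843
Step 1: x-update.
Minimize 6*x^2 + 1*x + (3.0/2)*(x + 1.4721 - 1.9843)^2
FOC: (2*6 + 3.0)*x = -1 + 3.0*(-1.4721 + 1.9843)
x^{k+1} = 0.0358
Step 2: z-update.
Minimize 5*z^2 - 8*z + (3.0/2)*(0.0358 - z - 1.9843)^2
FOC: (2*5 + 3.0)*z = 8 + 3.0*(0.0358 - 1.9843)
z^{k+1} = 0.1657
Step 3: u-update.
u^{k+1} = -1.9843 + 0.0358 - 0.1657 = -2.1143
Step 4: Primal residual = |0.0358 - 0.1657| = 0.13


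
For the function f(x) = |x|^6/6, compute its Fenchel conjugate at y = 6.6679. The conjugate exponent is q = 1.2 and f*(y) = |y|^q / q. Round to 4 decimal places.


The conjugate exponent q satisfies 1/p + 1/q = 1.
p = 6, so q = 6/(6 - 1) = 1.2
|y|^q = 6.6679^1.2 = 9.7451
f*(6.6679) = 9.7451 / 1.2 = 8.1209


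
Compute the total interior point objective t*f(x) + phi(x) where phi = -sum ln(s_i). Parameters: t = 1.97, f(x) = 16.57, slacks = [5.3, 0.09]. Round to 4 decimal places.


Step 1: Compute log-barrier.
ln values: [1.6677, -2.4079]
phi = -(1.6677 - 2.4079) = 0.7402
Step 2: Compute augmented objective.
t*f(x) = 1.97*16.57 = 32.6429
Total = 32.6429 + 0.7402 = 33.3831


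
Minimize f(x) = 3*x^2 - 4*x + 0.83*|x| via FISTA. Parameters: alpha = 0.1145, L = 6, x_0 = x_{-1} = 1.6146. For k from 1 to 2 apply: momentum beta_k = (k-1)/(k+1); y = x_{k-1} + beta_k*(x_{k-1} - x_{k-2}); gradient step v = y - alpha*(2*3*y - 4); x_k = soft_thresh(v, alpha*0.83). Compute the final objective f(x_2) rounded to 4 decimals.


FISTA on f(x) = 3*x^2 - 4*x + 0.83*|x|
L = 6, alpha = 0.1145
Iteration 1: beta = 0.0, y = 1.6146 + 0.0*(1.6146 - 1.6146) = 1.6146
  grad(y) = 5.6876, v = y - alpha*grad = 0.9634
  prox(v) = soft_thresh(0.9634, 0.095) = 0.8683
Iteration 2: beta = 0.3333, y = 0.8683 + 0.3333*(0.8683 - 1.6146) = 0.6196
  grad(y) = -0.2825, v = y - alpha*grad = 0.6519
  prox(v) = soft_thresh(0.6519, 0.095) = 0.5569
f(x_2) = 3*0.5569^2 - 4*0.5569 + 0.83*|0.5569| = -0.835


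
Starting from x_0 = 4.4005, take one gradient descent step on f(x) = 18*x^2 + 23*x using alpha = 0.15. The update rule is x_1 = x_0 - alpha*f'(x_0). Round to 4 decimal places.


We compute the gradient at x_0 and apply the update.
f'(x) = 36*x + 23
f'(4.4005) = 36*4.4005 + 23 = 181.418
x_1 = 4.4005 - 0.15*181.418 = -22.8122


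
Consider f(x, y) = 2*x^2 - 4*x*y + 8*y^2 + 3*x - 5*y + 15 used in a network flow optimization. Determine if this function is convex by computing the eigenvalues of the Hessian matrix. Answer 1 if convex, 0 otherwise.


The Hessian of f(x,y) = 2*x^2 - 4*x*y + 8*y^2 + 3*x - 5*y + 15 is:
H = [[4, -4], [-4, 16]]
Trace = 4 + 16 = 20
Determinant = 4*16 - (-4)^2 = 48
Discriminant = (20)^2 - 4*48 = 208.0
Eigenvalues: lambda_1 = 2.7889, lambda_2 = 17.2111
The function is convex.

1


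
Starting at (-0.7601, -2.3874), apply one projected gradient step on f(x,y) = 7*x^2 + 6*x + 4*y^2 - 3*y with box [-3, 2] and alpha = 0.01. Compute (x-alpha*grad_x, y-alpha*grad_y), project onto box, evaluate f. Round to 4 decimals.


Step 1: Compute gradient at (-0.7601, -2.3874).
grad_x = 2*7*-0.7601 + 6 = -4.6414
grad_y = 2*4*-2.3874 - 3 = -22.0992
Step 2: Gradient step.
x_raw = -0.7601 - 0.01*-4.6414 = -0.7137
y_raw = -2.3874 - 0.01*-22.0992 = -2.1664
Step 3: Project onto [-3, 2].
x_proj = clip(-0.7137) = -0.7137
y_proj = clip(-2.1664) = -2.1664
Step 4: Evaluate f.
f(-0.7137, -2.1664) = 24.5558


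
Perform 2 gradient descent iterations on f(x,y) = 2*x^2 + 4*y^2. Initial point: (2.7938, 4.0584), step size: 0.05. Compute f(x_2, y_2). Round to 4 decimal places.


Gradient descent on f(x,y) = 2*x^2 + 4*y^2.
Starting point: (2.7938, 4.0584), alpha = 0.05
Step 1: grad_x = 2*2*2.7938 = 11.1752, grad_y = 2*4*4.0584 = 32.4672
  x_1 = 2.7938 - 0.05*11.1752 = 2.235
  y_1 = 4.0584 - 0.05*32.4672 = 2.435
Step 2: grad_x = 2*2*2.235 = 8.9402, grad_y = 2*4*2.435 = 19.4803
  x_2 = 2.235 - 0.05*8.9402 = 1.788
  y_2 = 2.435 - 0.05*19.4803 = 1.461
f(1.788, 1.461) = 2*1.788^2 + 4*1.461^2 = 14.9325


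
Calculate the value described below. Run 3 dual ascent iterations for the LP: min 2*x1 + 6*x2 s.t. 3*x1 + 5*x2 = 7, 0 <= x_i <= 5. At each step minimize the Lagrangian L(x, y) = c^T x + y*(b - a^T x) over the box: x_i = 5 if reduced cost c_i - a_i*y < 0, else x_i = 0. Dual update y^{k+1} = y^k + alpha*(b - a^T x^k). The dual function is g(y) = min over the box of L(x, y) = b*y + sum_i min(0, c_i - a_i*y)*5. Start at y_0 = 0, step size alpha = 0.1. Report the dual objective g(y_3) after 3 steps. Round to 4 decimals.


Dual ascent for LP: min 2*x1 + 6*x2, 3*x1 + 5*x2 = 7, 0 <= x_i <= 5
Step 1: y^k = 0.0, reduced costs: (2.0, 6.0)
  x^k = (0.0, 0.0), subgradient = b - a^T x = 7.0
  y^{k+1} = 0.0 + 0.1*7.0 = 0.7
Step 2: y^k = 0.7, reduced costs: (-0.1, 2.5)
  x^k = (5.0, 0.0), subgradient = b - a^T x = -8.0
  y^{k+1} = 0.7 + 0.1*-8.0 = -0.1
Step 3: y^k = -0.1, reduced costs: (2.3, 6.5)
  x^k = (0.0, 0.0), subgradient = b - a^T x = 7.0
  y^{k+1} = -0.1 + 0.1*7.0 = 0.6
Dual objective at y_3 = 0.6: reduced costs (0.2, 3.0), box minimizer x = (0.0, 0.0)
g(y_3) = b*y + (c1 - a1*y)*x1 + (c2 - a2*y)*x2 = 7*0.6 + 0.2*0.0 + 3.0*0.0 = 4.2 + 0.0 + 0.0 = 4.2


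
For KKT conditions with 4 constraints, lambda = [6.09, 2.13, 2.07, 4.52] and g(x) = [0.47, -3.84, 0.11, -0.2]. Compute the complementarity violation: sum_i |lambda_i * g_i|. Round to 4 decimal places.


KKT complementary slackness check:
lambda_1 * g_1 = 6.09 * 0.47 = 2.8623
lambda_2 * g_2 = 2.13 * -3.84 = -8.1792
lambda_3 * g_3 = 2.07 * 0.11 = 0.2277
lambda_4 * g_4 = 4.52 * -0.2 = -0.904
Total violation = 2.8623 + 8.1792 + 0.2277 + 0.904 = 12.1732


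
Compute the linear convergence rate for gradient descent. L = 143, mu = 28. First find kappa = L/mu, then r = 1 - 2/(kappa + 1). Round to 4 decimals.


Step 1: Compute the condition number.
kappa = L/mu = 143/28 = 5.1071
Step 2: Compute the convergence rate.
r = 1 - 2/(kappa + 1) = 1 - 2*mu/(L + mu) = (L - mu)/(L + mu) = 115/171 = 0.6725


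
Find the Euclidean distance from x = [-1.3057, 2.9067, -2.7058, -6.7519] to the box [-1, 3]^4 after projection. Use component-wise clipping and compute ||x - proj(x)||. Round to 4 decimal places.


Project each component onto [-1, 3].
clip(-1.3057) = -1.0, clip(2.9067) = 2.9067, clip(-2.7058) = -1.0, clip(-6.7519) = -1.0
Projection = [-1.0, 2.9067, -1.0, -1.0]
Squared diffs: [0.0935, 0.0, 2.9098, 33.0844]
Distance = sqrt(36.0877) = 6.0073


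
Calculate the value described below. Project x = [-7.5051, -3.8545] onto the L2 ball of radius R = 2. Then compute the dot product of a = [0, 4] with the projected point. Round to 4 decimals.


Step 1: Compute ||x|| (intermediates to 6 decimals).
||x|| = sqrt((-7.5051)^2 + (-3.8545)^2) = 8.437043
Step 2: Project.
Since ||x|| > R, scale = R/||x|| = 2/8.437043 = 0.23705, proj(x) = scale * x
proj(x) = [-1.779084, -0.913709]
Step 3: Dot product.
a^T * proj(x) = 0*(-1.779084) + 4*(-0.913709) = -3.6548


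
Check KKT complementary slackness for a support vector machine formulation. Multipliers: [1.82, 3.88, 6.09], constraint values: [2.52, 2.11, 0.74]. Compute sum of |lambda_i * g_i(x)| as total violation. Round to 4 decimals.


KKT complementary slackness check:
lambda_1 * g_1 = 1.82 * 2.52 = 4.5864
lambda_2 * g_2 = 3.88 * 2.11 = 8.1868
lambda_3 * g_3 = 6.09 * 0.74 = 4.5066
Total violation = 4.5864 + 8.1868 + 4.5066 = 17.2798


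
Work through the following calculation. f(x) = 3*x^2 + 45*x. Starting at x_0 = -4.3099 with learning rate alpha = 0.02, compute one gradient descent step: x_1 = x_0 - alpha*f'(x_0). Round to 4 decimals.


We compute the gradient at x_0 and apply the update.
f'(x) = 6*x + 45
f'(-4.3099) = 6*-4.3099 + 45 = 19.1406
x_1 = -4.3099 - 0.02*19.1406 = -4.6927


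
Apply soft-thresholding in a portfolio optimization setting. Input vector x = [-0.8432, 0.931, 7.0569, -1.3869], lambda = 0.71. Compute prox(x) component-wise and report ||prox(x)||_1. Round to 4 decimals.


Soft-thresholding with lambda = 0.71:
prox(-0.8432) = sign(-0.8432)*max(|-0.8432| - 0.71, 0) = -0.1332
prox(0.931) = sign(0.931)*max(|0.931| - 0.71, 0) = 0.221
prox(7.0569) = sign(7.0569)*max(|7.0569| - 0.71, 0) = 6.3469
prox(-1.3869) = sign(-1.3869)*max(|-1.3869| - 0.71, 0) = -0.6769
prox(x) = [-0.1332, 0.221, 6.3469, -0.6769]
||prox(x)||_1 = 0.1332 + 0.221 + 6.3469 + 0.6769 = 7.378


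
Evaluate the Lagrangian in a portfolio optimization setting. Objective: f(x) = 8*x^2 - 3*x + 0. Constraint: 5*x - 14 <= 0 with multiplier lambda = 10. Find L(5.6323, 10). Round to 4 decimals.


Step 1: Evaluate f(x).
f(5.6323) = 8*5.6323^2 - 3*5.6323 + 0 = 236.8855
Step 2: Evaluate g(x).
g(5.6323) = 5*5.6323 - 14 = 14.1615
Step 3: Compute Lagrangian.
L = 236.8855 + 10*14.1615 = 378.5005


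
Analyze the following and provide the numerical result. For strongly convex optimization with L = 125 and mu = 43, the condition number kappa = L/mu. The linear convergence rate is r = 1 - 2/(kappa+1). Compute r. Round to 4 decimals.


Step 1: Compute the condition number.
kappa = L/mu = 125/43 = 2.907
Step 2: Compute the convergence rate.
r = 1 - 2/(kappa + 1) = 1 - 2*mu/(L + mu) = (L - mu)/(L + mu) = 82/168 = 0.4881


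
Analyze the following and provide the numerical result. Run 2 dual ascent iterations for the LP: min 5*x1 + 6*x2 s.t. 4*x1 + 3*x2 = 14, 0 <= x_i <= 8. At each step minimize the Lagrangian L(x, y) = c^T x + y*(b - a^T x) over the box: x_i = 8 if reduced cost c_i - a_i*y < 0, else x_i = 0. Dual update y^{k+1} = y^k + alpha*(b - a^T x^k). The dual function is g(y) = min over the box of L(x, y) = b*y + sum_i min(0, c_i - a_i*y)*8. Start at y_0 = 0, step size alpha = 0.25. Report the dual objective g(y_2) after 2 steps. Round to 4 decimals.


Dual ascent for LP: min 5*x1 + 6*x2, 4*x1 + 3*x2 = 14, 0 <= x_i <= 8
Step 1: y^k = 0.0, reduced costs: (5.0, 6.0)
  x^k = (0.0, 0.0), subgradient = b - a^T x = 14.0
  y^{k+1} = 0.0 + 0.25*14.0 = 3.5
Step 2: y^k = 3.5, reduced costs: (-9.0, -4.5)
  x^k = (8.0, 8.0), subgradient = b - a^T x = -42.0
  y^{k+1} = 3.5 + 0.25*-42.0 = -7.0
Dual objective at y_2 = -7.0: reduced costs (33.0, 27.0), box minimizer x = (0.0, 0.0)
g(y_2) = b*y + (c1 - a1*y)*x1 + (c2 - a2*y)*x2 = 14*(-7.0) + 33.0*0.0 + 27.0*0.0 = -98.0 + 0.0 + 0.0 = -98.0


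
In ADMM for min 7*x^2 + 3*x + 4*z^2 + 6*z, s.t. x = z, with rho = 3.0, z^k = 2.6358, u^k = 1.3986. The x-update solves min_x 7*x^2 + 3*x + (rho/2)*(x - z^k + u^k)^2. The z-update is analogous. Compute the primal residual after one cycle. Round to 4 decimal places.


ADMM iteration with rho = 3.0, z^k = 2.6358, u^k = 1.3986
Step 1: x-update.
Minimize 7*x^2 + 3*x + (3.0/2)*(x - 2.6358 + 1.3986)^2
FOC: (2*7 + 3.0)*x = -3 + 3.0*(2.6358 - 1.3986)
x^{k+1} = 0.0419
Step 2: z-update.
Minimize 4*z^2 + 6*z + (3.0/2)*(0.0419 - z + 1.3986)^2
FOC: (2*4 + 3.0)*z = -6 + 3.0*(0.0419 + 1.3986)
z^{k+1} = -0.1526
Step 3: u-update.
u^{k+1} = 1.3986 + 0.0419 + 0.1526 = 1.5931
Step 4: Primal residual = |0.0419 + 0.1526| = 0.1945


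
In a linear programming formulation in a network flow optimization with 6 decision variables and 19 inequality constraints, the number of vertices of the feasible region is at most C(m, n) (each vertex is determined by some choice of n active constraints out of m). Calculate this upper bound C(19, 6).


Each vertex corresponds to some choice of n active constraints out of m, so the number of vertices is at most C(m, n) = m! / (n!(m-n)!).
m = 19, n = 6
Numerator: 19 * 18 * 17 * 16 * 15 * 14
Denominator: 6! = 720
C(19, 6) = 27132


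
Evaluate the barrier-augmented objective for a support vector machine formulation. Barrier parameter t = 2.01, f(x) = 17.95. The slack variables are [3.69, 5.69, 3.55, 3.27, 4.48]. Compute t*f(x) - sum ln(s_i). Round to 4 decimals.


Step 1: Compute log-barrier.
ln values: [1.3056, 1.7387, 1.2669, 1.1848, 1.4996]
phi = -(1.3056 + 1.7387 + 1.2669 + 1.1848 + 1.4996) = -6.9957
Step 2: Compute augmented objective.
t*f(x) = 2.01*17.95 = 36.0795
Total = 36.0795 - 6.9957 = 29.0838


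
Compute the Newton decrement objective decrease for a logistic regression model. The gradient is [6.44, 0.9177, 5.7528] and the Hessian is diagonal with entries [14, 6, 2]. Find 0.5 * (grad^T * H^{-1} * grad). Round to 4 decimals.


Step 1: H is diagonal, so H^(-1) * g = [0.46, 0.153, 2.8764].
Step 2: g^T H^(-1) g = sum_i g_i^2 / H_ii
  = (6.44)^2/14 + (0.9177)^2/6 + (5.7528)^2/2
  = 2.9624 + 0.1404 + 16.5474 = 19.6501
Step 3: Objective decrease = 0.5 * g^T H^(-1) g = 9.8251


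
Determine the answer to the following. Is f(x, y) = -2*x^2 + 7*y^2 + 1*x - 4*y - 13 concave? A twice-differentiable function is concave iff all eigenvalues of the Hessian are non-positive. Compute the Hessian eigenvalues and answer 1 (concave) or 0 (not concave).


The Hessian of f(x,y) = -2*x^2 + 7*y^2 + 1*x - 4*y - 13 is:
H = [[-4, 0], [0, 14]]
Trace = -4 + 14 = 10
Determinant = -4*14 - (0)^2 = -56
Discriminant = (10)^2 - 4*-56 = 324.0
Eigenvalues: lambda_1 = -4.0, lambda_2 = 14.0
The function is not concave.

0


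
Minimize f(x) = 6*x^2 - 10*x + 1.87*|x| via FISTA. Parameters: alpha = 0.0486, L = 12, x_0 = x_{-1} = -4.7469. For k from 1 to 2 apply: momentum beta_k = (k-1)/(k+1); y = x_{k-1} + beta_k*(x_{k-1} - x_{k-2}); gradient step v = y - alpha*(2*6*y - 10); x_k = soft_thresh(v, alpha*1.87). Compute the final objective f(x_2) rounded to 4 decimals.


FISTA on f(x) = 6*x^2 - 10*x + 1.87*|x|
L = 12, alpha = 0.0486
Iteration 1: beta = 0.0, y = -4.7469 + 0.0*(-4.7469 + 4.7469) = -4.7469
  grad(y) = -66.9628, v = y - alpha*grad = -1.4925
  prox(v) = soft_thresh(-1.4925, 0.0909) = -1.4016
Iteration 2: beta = 0.3333, y = -1.4016 + 0.3333*(-1.4016 + 4.7469) = -0.2865
  grad(y) = -13.4384, v = y - alpha*grad = 0.3666
  prox(v) = soft_thresh(0.3666, 0.0909) = 0.2757
f(x_2) = 6*0.2757^2 - 10*0.2757 + 1.87*|0.2757| = -1.7853


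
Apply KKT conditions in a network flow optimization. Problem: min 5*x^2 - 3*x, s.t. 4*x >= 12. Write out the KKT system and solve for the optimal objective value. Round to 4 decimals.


Step 1: Try lambda = 0 (constraint inactive).
x_unc = 3/(2*5) = 0.3
Check: 4*0.3 = 1.2 < 12 -- violated!
Step 2: Constraint must be active: 4*x = 12
x* = 12/4 = 3.0
lambda = (2*5*3.0 - 3)/4 = 6.75
Step 3: Compute optimal value.
f(x*) = 5*3.0^2 - 3*3.0 = 36.0


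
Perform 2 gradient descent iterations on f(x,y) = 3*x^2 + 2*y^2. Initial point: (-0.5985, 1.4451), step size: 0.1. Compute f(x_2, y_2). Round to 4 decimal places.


Gradient descent on f(x,y) = 3*x^2 + 2*y^2.
Starting point: (-0.5985, 1.4451), alpha = 0.1
Step 1: grad_x = 2*3*-0.5985 = -3.591, grad_y = 2*2*1.4451 = 5.7804
  x_1 = -0.5985 - 0.1*-3.591 = -0.2394
  y_1 = 1.4451 - 0.1*5.7804 = 0.8671
Step 2: grad_x = 2*3*-0.2394 = -1.4364, grad_y = 2*2*0.8671 = 3.4682
  x_2 = -0.2394 - 0.1*-1.4364 = -0.0958
  y_2 = 0.8671 - 0.1*3.4682 = 0.5202
f(-0.0958, 0.5202) = 3*(-0.0958)^2 + 2*0.5202^2 = 0.5688


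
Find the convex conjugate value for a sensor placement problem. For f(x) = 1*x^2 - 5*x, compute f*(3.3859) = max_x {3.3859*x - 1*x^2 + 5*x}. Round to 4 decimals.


f*(y) = sup_x {y*x - a*x^2 - b*x} = sup_x {(y-b)*x - a*x^2}
FOC: (y - b) - 2a*x = 0 => x* = (y - b)/(2a)
x* = (3.3859 + 5)/(2*1) = 4.193
f*(3.3859) = (y-b)^2/(4a) = (3.3859 + 5)^2/(4*1)
= 70.3233/4 = 17.5808


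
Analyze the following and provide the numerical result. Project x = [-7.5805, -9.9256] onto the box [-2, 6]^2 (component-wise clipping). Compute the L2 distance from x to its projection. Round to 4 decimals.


Project each component onto [-2, 6].
clip(-7.5805) = -2.0, clip(-9.9256) = -2.0
Projection = [-2.0, -2.0]
Squared diffs: [31.142, 62.8151]
Distance = sqrt(93.9571) = 9.6931


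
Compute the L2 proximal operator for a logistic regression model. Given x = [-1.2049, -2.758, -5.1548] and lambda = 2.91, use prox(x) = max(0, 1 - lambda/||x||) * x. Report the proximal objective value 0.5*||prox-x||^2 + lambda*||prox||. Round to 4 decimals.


Step 1: Compute ||x||.
||x|| = 5.9691
Step 2: Compute scaling factor.
scale = max(0, 1 - 2.91/5.9691) = 0.5125
Step 3: prox(x) = [-0.6175, -1.4134, -2.6418]
||prox(x)|| = 3.0591
Step 4: Proximal objective.
0.5*||prox-x||^2 = 4.2341
lambda*||prox|| = 8.902
Total = 13.1361


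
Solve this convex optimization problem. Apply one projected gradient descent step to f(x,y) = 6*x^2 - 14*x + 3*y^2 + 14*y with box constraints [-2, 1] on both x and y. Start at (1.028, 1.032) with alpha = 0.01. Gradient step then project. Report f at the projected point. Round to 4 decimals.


Step 1: Compute gradient at (1.028, 1.032).
grad_x = 2*6*1.028 - 14 = -1.664
grad_y = 2*3*1.032 + 14 = 20.192
Step 2: Gradient step.
x_raw = 1.028 - 0.01*-1.664 = 1.0446
y_raw = 1.032 - 0.01*20.192 = 0.8301
Step 3: Project onto [-2, 1].
x_proj = clip(1.0446) = 1.0
y_proj = clip(0.8301) = 0.8301
Step 4: Evaluate f.
f(1.0, 0.8301) = 5.6882


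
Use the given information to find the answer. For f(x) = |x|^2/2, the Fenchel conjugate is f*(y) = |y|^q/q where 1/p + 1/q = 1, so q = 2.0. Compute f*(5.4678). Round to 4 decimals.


The conjugate exponent q satisfies 1/p + 1/q = 1.
p = 2, so q = 2/(2 - 1) = 2.0
|y|^q = 5.4678^2.0 = 29.8968
f*(5.4678) = 29.8968 / 2.0 = 14.9484


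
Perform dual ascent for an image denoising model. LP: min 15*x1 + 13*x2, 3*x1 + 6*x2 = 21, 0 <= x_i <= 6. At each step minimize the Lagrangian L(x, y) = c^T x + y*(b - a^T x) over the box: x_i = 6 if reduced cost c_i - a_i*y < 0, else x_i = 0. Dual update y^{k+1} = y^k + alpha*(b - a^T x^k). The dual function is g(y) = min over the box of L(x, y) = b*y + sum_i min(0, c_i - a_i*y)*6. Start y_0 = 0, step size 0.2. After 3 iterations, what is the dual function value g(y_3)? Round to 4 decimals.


Dual ascent for LP: min 15*x1 + 13*x2, 3*x1 + 6*x2 = 21, 0 <= x_i <= 6
Step 1: y^k = 0.0, reduced costs: (15.0, 13.0)
  x^k = (0.0, 0.0), subgradient = b - a^T x = 21.0
  y^{k+1} = 0.0 + 0.2*21.0 = 4.2
Step 2: y^k = 4.2, reduced costs: (2.4, -12.2)
  x^k = (0.0, 6.0), subgradient = b - a^T x = -15.0
  y^{k+1} = 4.2 + 0.2*-15.0 = 1.2
Step 3: y^k = 1.2, reduced costs: (11.4, 5.8)
  x^k = (0.0, 0.0), subgradient = b - a^T x = 21.0
  y^{k+1} = 1.2 + 0.2*21.0 = 5.4
Dual objective at y_3 = 5.4: reduced costs (-1.2, -19.4), box minimizer x = (6.0, 6.0)
g(y_3) = b*y + (c1 - a1*y)*x1 + (c2 - a2*y)*x2 = 21*5.4 + (-1.2)*6.0 + (-19.4)*6.0 = 113.4 - 7.2 - 116.4 = -10.2


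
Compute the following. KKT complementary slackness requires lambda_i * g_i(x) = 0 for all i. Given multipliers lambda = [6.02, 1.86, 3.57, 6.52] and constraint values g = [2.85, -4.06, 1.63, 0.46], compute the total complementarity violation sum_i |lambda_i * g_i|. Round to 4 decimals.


KKT complementary slackness check:
lambda_1 * g_1 = 6.02 * 2.85 = 17.157
lambda_2 * g_2 = 1.86 * -4.06 = -7.5516
lambda_3 * g_3 = 3.57 * 1.63 = 5.8191
lambda_4 * g_4 = 6.52 * 0.46 = 2.9992
Total violation = 17.157 + 7.5516 + 5.8191 + 2.9992 = 33.5269


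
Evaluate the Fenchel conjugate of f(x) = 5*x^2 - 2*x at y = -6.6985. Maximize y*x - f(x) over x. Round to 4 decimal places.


f*(y) = sup_x {y*x - a*x^2 - b*x} = sup_x {(y-b)*x - a*x^2}
FOC: (y - b) - 2a*x = 0 => x* = (y - b)/(2a)
x* = (-6.6985 + 2)/(2*5) = -0.4699
f*(-6.6985) = (y-b)^2/(4a) = (-6.6985 + 2)^2/(4*5)
= 22.0759/20 = 1.1038


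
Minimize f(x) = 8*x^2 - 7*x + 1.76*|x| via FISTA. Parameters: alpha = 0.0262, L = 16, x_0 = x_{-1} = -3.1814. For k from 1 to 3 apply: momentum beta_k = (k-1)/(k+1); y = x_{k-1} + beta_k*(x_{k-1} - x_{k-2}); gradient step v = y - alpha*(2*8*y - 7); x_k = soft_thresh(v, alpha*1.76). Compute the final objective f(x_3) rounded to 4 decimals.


FISTA on f(x) = 8*x^2 - 7*x + 1.76*|x|
L = 16, alpha = 0.0262
Iteration 1: beta = 0.0, y = -3.1814 + 0.0*(-3.1814 + 3.1814) = -3.1814
  grad(y) = -57.9024, v = y - alpha*grad = -1.6644
  prox(v) = soft_thresh(-1.6644, 0.0461) = -1.6182
Iteration 2: beta = 0.3333, y = -1.6182 + 0.3333*(-1.6182 + 3.1814) = -1.0972
  grad(y) = -24.5551, v = y - alpha*grad = -0.4538
  prox(v) = soft_thresh(-0.4538, 0.0461) = -0.4077
Iteration 3: beta = 0.5, y = -0.4077 + 0.5*(-0.4077 + 1.6182) = 0.1975
  grad(y) = -3.8398, v = y - alpha*grad = 0.2981
  prox(v) = soft_thresh(0.2981, 0.0461) = 0.252
f(x_3) = 8*0.252^2 - 7*0.252 + 1.76*|0.252| = -0.8125


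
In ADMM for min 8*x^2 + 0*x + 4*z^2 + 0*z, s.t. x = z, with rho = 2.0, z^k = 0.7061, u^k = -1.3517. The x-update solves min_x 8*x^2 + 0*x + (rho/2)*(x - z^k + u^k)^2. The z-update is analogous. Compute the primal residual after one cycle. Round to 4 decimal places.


ADMM iteration with rho = 2.0, z^k = 0.7061, u^k = -1.3517
Step 1: x-update.
Minimize 8*x^2 + 0*x + (2.0/2)*(x - 0.7061 - 1.3517)^2
FOC: (2*8 + 2.0)*x = 0 + 2.0*(0.7061 + 1.3517)
x^{k+1} = 0.2286
Step 2: z-update.
Minimize 4*z^2 + 0*z + (2.0/2)*(0.2286 - z - 1.3517)^2
FOC: (2*4 + 2.0)*z = 0 + 2.0*(0.2286 - 1.3517)
z^{k+1} = -0.2246
Step 3: u-update.
u^{k+1} = -1.3517 + 0.2286 + 0.2246 = -0.8984
Step 4: Primal residual = |0.2286 + 0.2246| = 0.4533
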